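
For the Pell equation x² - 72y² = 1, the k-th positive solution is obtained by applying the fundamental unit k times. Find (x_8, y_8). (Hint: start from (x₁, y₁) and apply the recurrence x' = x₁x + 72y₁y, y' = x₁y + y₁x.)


Step 1: Find the fundamental solution (x₁, y₁) of x² - 72y² = 1.
  Expand √72 as a continued fraction. a₀ = ⌊√72⌋ = 8; iterate m_{k+1} = d_k·a_k − m_k, d_{k+1} = (72 − m_{k+1}²)/d_k, a_{k+1} = ⌊(a₀ + m_{k+1})/d_{k+1}⌋ (starting m₀ = 0, d₀ = 1), with convergents p_k = a_k·p_{k-1} + p_{k-2}, q_k = a_k·q_{k-1} + q_{k-2} (p₋₁ = 1, q₋₁ = 0):
  k = 0: a₀ = 8; p₀/q₀ = 8/1; p₀² − 72·q₀² = 64 − 72 = -8.
  k = 1: m = 8, d = 8, a = ⌊(8 + 8)/8⌋ = 2; p/q = (2·8 + 1)/(2·1 + 0) = 17/2; p² − 72·q² = 289 − 288 = 1.
  The first convergent with p² − 72·q² = 1 gives the fundamental solution (x₁, y₁) = (17, 2).
Step 2: Apply the recurrence (x_{n+1}, y_{n+1}) = (x₁x_n + 72y₁y_n, x₁y_n + y₁x_n) repeatedly.
  From (x_1, y_1) = (17, 2): x_2 = 17·17 + 72·2·2 = 577; y_2 = 17·2 + 2·17 = 68.
  From (x_2, y_2) = (577, 68): x_3 = 17·577 + 72·2·68 = 19601; y_3 = 17·68 + 2·577 = 2310.
  From (x_3, y_3) = (19601, 2310): x_4 = 17·19601 + 72·2·2310 = 665857; y_4 = 17·2310 + 2·19601 = 78472.
  From (x_4, y_4) = (665857, 78472): x_5 = 17·665857 + 72·2·78472 = 22619537; y_5 = 17·78472 + 2·665857 = 2665738.
  From (x_5, y_5) = (22619537, 2665738): x_6 = 17·22619537 + 72·2·2665738 = 768398401; y_6 = 17·2665738 + 2·22619537 = 90556620.
  From (x_6, y_6) = (768398401, 90556620): x_7 = 17·768398401 + 72·2·90556620 = 26102926097; y_7 = 17·90556620 + 2·768398401 = 3076259342.
  From (x_7, y_7) = (26102926097, 3076259342): x_8 = 17·26102926097 + 72·2·3076259342 = 886731088897; y_8 = 17·3076259342 + 2·26102926097 = 104502261008.
Step 3: Verify x_8² - 72·y_8² = 786292024016459316676609 - 786292024016459316676608 = 1 (should be 1). ✓

(x_1, y_1) = (17, 2); (x_8, y_8) = (886731088897, 104502261008).


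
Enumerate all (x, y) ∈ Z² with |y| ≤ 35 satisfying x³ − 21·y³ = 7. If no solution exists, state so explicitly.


The equation is x³ - 21y³ = 7. For fixed y, x³ = 21·y³ + 7, so a solution requires the RHS to be a perfect cube.
Strategy: iterate y from -35 to 35, compute RHS = 21·y³ + 7, and check whether it is a (positive or negative) perfect cube.
Check small values of y:
  y = 0: RHS = 7 is not a perfect cube.
  y = 1: RHS = 28 is not a perfect cube.
  y = -1: RHS = -14 is not a perfect cube.
  y = 2: RHS = 175 is not a perfect cube.
  y = -2: RHS = -161 is not a perfect cube.
  y = 3: RHS = 574 is not a perfect cube.
  y = -3: RHS = -560 is not a perfect cube.
Continuing the search up to |y| = 35 finds no solutions either.
No (x, y) in the scanned range satisfies the equation.

No integer solutions with |y| ≤ 35.


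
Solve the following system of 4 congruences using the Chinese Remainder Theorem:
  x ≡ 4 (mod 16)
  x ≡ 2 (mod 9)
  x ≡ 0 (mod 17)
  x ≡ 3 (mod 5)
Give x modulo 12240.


Product of moduli M = 16 · 9 · 17 · 5 = 12240.
Merge one congruence at a time:
  Start: x ≡ 4 (mod 16).
  Combine with x ≡ 2 (mod 9); new modulus lcm = 144.
    Write x = 4 + 16·t and substitute into x ≡ 2 (mod 9): 16·t ≡ 2 − 4 = -2 (mod 9).
    Reduce coefficients mod 9: 7·t ≡ 7 (mod 9).
    The inverse of 7 mod 9 is 4 (since 7·4 = 28 = 3·9 + 1), so t ≡ 4·7 = 28 ≡ 1 (mod 9).
    Then x = 4 + 16·1 = 20, valid modulo lcm(16, 9) = 144: x ≡ 20 (mod 144).
  Combine with x ≡ 0 (mod 17); new modulus lcm = 2448.
    Write x = 20 + 144·t and substitute into x ≡ 0 (mod 17): 144·t ≡ 0 − 20 = -20 (mod 17).
    Reduce coefficients mod 17: 8·t ≡ 14 (mod 17).
    The inverse of 8 mod 17 is 15 (since 8·15 = 120 = 7·17 + 1), so t ≡ 15·14 = 210 ≡ 6 (mod 17).
    Then x = 20 + 144·6 = 884, valid modulo lcm(144, 17) = 2448: x ≡ 884 (mod 2448).
  Combine with x ≡ 3 (mod 5); new modulus lcm = 12240.
    Write x = 884 + 2448·t and substitute into x ≡ 3 (mod 5): 2448·t ≡ 3 − 884 = -881 (mod 5).
    Reduce coefficients mod 5: 3·t ≡ 4 (mod 5).
    The inverse of 3 mod 5 is 2 (since 3·2 = 6 = 1·5 + 1), so t ≡ 2·4 = 8 ≡ 3 (mod 5).
    Then x = 884 + 2448·3 = 8228, valid modulo lcm(2448, 5) = 12240: x ≡ 8228 (mod 12240).
Verify against each original: 8228 mod 16 = 4, 8228 mod 9 = 2, 8228 mod 17 = 0, 8228 mod 5 = 3.

x ≡ 8228 (mod 12240).


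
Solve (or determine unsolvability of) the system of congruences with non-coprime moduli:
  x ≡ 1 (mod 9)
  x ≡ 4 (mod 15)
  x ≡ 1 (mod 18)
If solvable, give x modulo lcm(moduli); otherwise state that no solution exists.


Moduli 9, 15, 18 are not pairwise coprime, so CRT works modulo lcm(m_i) when all pairwise compatibility conditions hold.
Pairwise compatibility: gcd(m_i, m_j) must divide a_i - a_j for every pair.
Merge one congruence at a time:
  Start: x ≡ 1 (mod 9).
  Combine with x ≡ 4 (mod 15): gcd(9, 15) = 3; 4 - 1 = 3, which IS divisible by 3, so compatible.
    Write x = 1 + 9·t and substitute into x ≡ 4 (mod 15): 9·t ≡ 4 − 1 = 3 (mod 15).
    Divide the congruence (and modulus) by g = 3: 3·t ≡ 1 (mod 5).
    The inverse of 3 mod 5 is 2 (since 3·2 = 6 = 1·5 + 1), so t ≡ 2·1 = 2 ≡ 2 (mod 5).
    Then x = 1 + 9·2 = 19, valid modulo lcm(9, 15) = 45: x ≡ 19 (mod 45).
  Combine with x ≡ 1 (mod 18): gcd(45, 18) = 9; 1 - 19 = -18, which IS divisible by 9, so compatible.
    Write x = 19 + 45·t and substitute into x ≡ 1 (mod 18): 45·t ≡ 1 − 19 = -18 (mod 18).
    Divide the congruence (and modulus) by g = 9: 5·t ≡ -2 (mod 2).
    Reduce coefficients mod 2: 1·t ≡ 0 (mod 2).
    So t ≡ 0 (mod 2).
    Then x = 19 + 45·0 = 19, valid modulo lcm(45, 18) = 90: x ≡ 19 (mod 90).
Verify: 19 mod 9 = 1, 19 mod 15 = 4, 19 mod 18 = 1.

x ≡ 19 (mod 90).


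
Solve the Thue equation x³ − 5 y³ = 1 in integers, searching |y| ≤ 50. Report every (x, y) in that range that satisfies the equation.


The equation is x³ - 5y³ = 1. For fixed y, x³ = 5·y³ + 1, so a solution requires the RHS to be a perfect cube.
Strategy: iterate y from -50 to 50, compute RHS = 5·y³ + 1, and check whether it is a (positive or negative) perfect cube.
Check small values of y:
  y = 0: RHS = 1 = (1)³ ⇒ x = 1 works.
  y = 1: RHS = 6 is not a perfect cube.
  y = -1: RHS = -4 is not a perfect cube.
  y = 2: RHS = 41 is not a perfect cube.
  y = -2: RHS = -39 is not a perfect cube.
  y = 3: RHS = 136 is not a perfect cube.
  y = -3: RHS = -134 is not a perfect cube.
Continuing the search up to |y| = 50 finds no further solutions beyond those listed.
Collected solutions: (1, 0).

Solutions (with |y| ≤ 50): (1, 0).


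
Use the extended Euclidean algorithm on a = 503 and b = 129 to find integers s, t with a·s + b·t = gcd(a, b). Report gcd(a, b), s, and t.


Euclidean algorithm on (503, 129) — divide until remainder is 0:
  503 = 3 · 129 + 116
  129 = 1 · 116 + 13
  116 = 8 · 13 + 12
  13 = 1 · 12 + 1
  12 = 12 · 1 + 0
gcd(503, 129) = 1.
Track Bezout coefficients alongside the remainders: start with r₀ = 503 = a·1 + b·0 (s = 1, t = 0) and r₁ = 129 = a·0 + b·1 (s = 0, t = 1); each new remainder r_{k+1} = r_{k-1} − q_k·r_k inherits s_{k+1} = s_{k-1} − q_k·s_k, t_{k+1} = t_{k-1} − q_k·t_k, so r_k = a·s_k + b·t_k at every step:
  q = 3: r = 116, s = 1 − 3·0 = 1, t = 0 − 3·1 = -3  (check: 503·1 + 129·(-3) = 116)
  q = 1: r = 13, s = 0 − 1·1 = -1, t = 1 − 1·(-3) = 4  (check: 503·(-1) + 129·4 = 13)
  q = 8: r = 12, s = 1 − 8·(-1) = 9, t = -3 − 8·4 = -35  (check: 503·9 + 129·(-35) = 12)
  q = 1: r = 1, s = -1 − 1·9 = -10, t = 4 − 1·(-35) = 39  (check: 503·(-10) + 129·39 = 1)
The row with r = 1 (the gcd) gives the Bezout coefficients s = -10, t = 39.
Result: 503 · (-10) + 129 · (39) = 1.

gcd(503, 129) = 1; s = -10, t = 39 (check: 503·(-10) + 129·39 = 1).


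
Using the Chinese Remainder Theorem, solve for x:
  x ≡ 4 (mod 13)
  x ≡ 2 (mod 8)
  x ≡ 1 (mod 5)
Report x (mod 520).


Moduli 13, 8, 5 are pairwise coprime; by CRT there is a unique solution modulo M = 13 · 8 · 5 = 520.
Solve pairwise, accumulating the modulus:
  Start with x ≡ 4 (mod 13).
  Combine with x ≡ 2 (mod 8): since gcd(13, 8) = 1, we get a unique residue mod 104.
    Write x = 4 + 13·t and substitute into x ≡ 2 (mod 8): 13·t ≡ 2 − 4 = -2 (mod 8).
    Reduce coefficients mod 8: 5·t ≡ 6 (mod 8).
    The inverse of 5 mod 8 is 5 (since 5·5 = 25 = 3·8 + 1), so t ≡ 5·6 = 30 ≡ 6 (mod 8).
    Then x = 4 + 13·6 = 82, valid modulo lcm(13, 8) = 104: x ≡ 82 (mod 104).
  Combine with x ≡ 1 (mod 5): since gcd(104, 5) = 1, we get a unique residue mod 520.
    Write x = 82 + 104·t and substitute into x ≡ 1 (mod 5): 104·t ≡ 1 − 82 = -81 (mod 5).
    Reduce coefficients mod 5: 4·t ≡ 4 (mod 5).
    The inverse of 4 mod 5 is 4 (since 4·4 = 16 = 3·5 + 1), so t ≡ 4·4 = 16 ≡ 1 (mod 5).
    Then x = 82 + 104·1 = 186, valid modulo lcm(104, 5) = 520: x ≡ 186 (mod 520).
Verify: 186 mod 13 = 4 ✓, 186 mod 8 = 2 ✓, 186 mod 5 = 1 ✓.

x ≡ 186 (mod 520).


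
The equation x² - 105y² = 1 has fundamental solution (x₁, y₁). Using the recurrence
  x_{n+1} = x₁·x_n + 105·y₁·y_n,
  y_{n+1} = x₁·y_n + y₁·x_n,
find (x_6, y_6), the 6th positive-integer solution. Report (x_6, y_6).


Step 1: Find the fundamental solution (x₁, y₁) of x² - 105y² = 1.
  Expand √105 as a continued fraction. a₀ = ⌊√105⌋ = 10; iterate m_{k+1} = d_k·a_k − m_k, d_{k+1} = (105 − m_{k+1}²)/d_k, a_{k+1} = ⌊(a₀ + m_{k+1})/d_{k+1}⌋ (starting m₀ = 0, d₀ = 1), with convergents p_k = a_k·p_{k-1} + p_{k-2}, q_k = a_k·q_{k-1} + q_{k-2} (p₋₁ = 1, q₋₁ = 0):
  k = 0: a₀ = 10; p₀/q₀ = 10/1; p₀² − 105·q₀² = 100 − 105 = -5.
  k = 1: m = 10, d = 5, a = ⌊(10 + 10)/5⌋ = 4; p/q = (4·10 + 1)/(4·1 + 0) = 41/4; p² − 105·q² = 1681 − 1680 = 1.
  The first convergent with p² − 105·q² = 1 gives the fundamental solution (x₁, y₁) = (41, 4).
Step 2: Apply the recurrence (x_{n+1}, y_{n+1}) = (x₁x_n + 105y₁y_n, x₁y_n + y₁x_n) repeatedly.
  From (x_1, y_1) = (41, 4): x_2 = 41·41 + 105·4·4 = 3361; y_2 = 41·4 + 4·41 = 328.
  From (x_2, y_2) = (3361, 328): x_3 = 41·3361 + 105·4·328 = 275561; y_3 = 41·328 + 4·3361 = 26892.
  From (x_3, y_3) = (275561, 26892): x_4 = 41·275561 + 105·4·26892 = 22592641; y_4 = 41·26892 + 4·275561 = 2204816.
  From (x_4, y_4) = (22592641, 2204816): x_5 = 41·22592641 + 105·4·2204816 = 1852321001; y_5 = 41·2204816 + 4·22592641 = 180768020.
  From (x_5, y_5) = (1852321001, 180768020): x_6 = 41·1852321001 + 105·4·180768020 = 151867729441; y_6 = 41·180768020 + 4·1852321001 = 14820772824.
Step 3: Verify x_6² - 105·y_6² = 23063807245564778172481 - 23063807245564778172480 = 1 (should be 1). ✓

(x_1, y_1) = (41, 4); (x_6, y_6) = (151867729441, 14820772824).


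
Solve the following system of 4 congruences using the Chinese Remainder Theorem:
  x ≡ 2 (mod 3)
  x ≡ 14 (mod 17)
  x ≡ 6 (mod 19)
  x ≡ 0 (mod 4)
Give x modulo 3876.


Product of moduli M = 3 · 17 · 19 · 4 = 3876.
Merge one congruence at a time:
  Start: x ≡ 2 (mod 3).
  Combine with x ≡ 14 (mod 17); new modulus lcm = 51.
    Write x = 2 + 3·t and substitute into x ≡ 14 (mod 17): 3·t ≡ 14 − 2 = 12 (mod 17).
    The inverse of 3 mod 17 is 6 (since 3·6 = 18 = 1·17 + 1), so t ≡ 6·12 = 72 ≡ 4 (mod 17).
    Then x = 2 + 3·4 = 14, valid modulo lcm(3, 17) = 51: x ≡ 14 (mod 51).
  Combine with x ≡ 6 (mod 19); new modulus lcm = 969.
    Write x = 14 + 51·t and substitute into x ≡ 6 (mod 19): 51·t ≡ 6 − 14 = -8 (mod 19).
    Reduce coefficients mod 19: 13·t ≡ 11 (mod 19).
    The inverse of 13 mod 19 is 3 (since 13·3 = 39 = 2·19 + 1), so t ≡ 3·11 = 33 ≡ 14 (mod 19).
    Then x = 14 + 51·14 = 728, valid modulo lcm(51, 19) = 969: x ≡ 728 (mod 969).
  Combine with x ≡ 0 (mod 4); new modulus lcm = 3876.
    Write x = 728 + 969·t and substitute into x ≡ 0 (mod 4): 969·t ≡ 0 − 728 = -728 (mod 4).
    Reduce coefficients mod 4: 1·t ≡ 0 (mod 4).
    So t ≡ 0 (mod 4).
    Then x = 728 + 969·0 = 728, valid modulo lcm(969, 4) = 3876: x ≡ 728 (mod 3876).
Verify against each original: 728 mod 3 = 2, 728 mod 17 = 14, 728 mod 19 = 6, 728 mod 4 = 0.

x ≡ 728 (mod 3876).


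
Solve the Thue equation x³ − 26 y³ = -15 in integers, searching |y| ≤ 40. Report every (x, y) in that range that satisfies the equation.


The equation is x³ - 26y³ = -15. For fixed y, x³ = 26·y³ − 15, so a solution requires the RHS to be a perfect cube.
Strategy: iterate y from -40 to 40, compute RHS = 26·y³ − 15, and check whether it is a (positive or negative) perfect cube.
Check small values of y:
  y = 0: RHS = -15 is not a perfect cube.
  y = 1: RHS = 11 is not a perfect cube.
  y = -1: RHS = -41 is not a perfect cube.
  y = 2: RHS = 193 is not a perfect cube.
  y = -2: RHS = -223 is not a perfect cube.
  y = 3: RHS = 687 is not a perfect cube.
  y = -3: RHS = -717 is not a perfect cube.
Continuing the search up to |y| = 40 finds no solutions either.
No (x, y) in the scanned range satisfies the equation.

No integer solutions with |y| ≤ 40.


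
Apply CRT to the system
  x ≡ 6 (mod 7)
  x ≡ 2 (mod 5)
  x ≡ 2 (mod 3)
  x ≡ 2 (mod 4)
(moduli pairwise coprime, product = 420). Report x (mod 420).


Product of moduli M = 7 · 5 · 3 · 4 = 420.
Merge one congruence at a time:
  Start: x ≡ 6 (mod 7).
  Combine with x ≡ 2 (mod 5); new modulus lcm = 35.
    Write x = 6 + 7·t and substitute into x ≡ 2 (mod 5): 7·t ≡ 2 − 6 = -4 (mod 5).
    Reduce coefficients mod 5: 2·t ≡ 1 (mod 5).
    The inverse of 2 mod 5 is 3 (since 2·3 = 6 = 1·5 + 1), so t ≡ 3·1 = 3 ≡ 3 (mod 5).
    Then x = 6 + 7·3 = 27, valid modulo lcm(7, 5) = 35: x ≡ 27 (mod 35).
  Combine with x ≡ 2 (mod 3); new modulus lcm = 105.
    Write x = 27 + 35·t and substitute into x ≡ 2 (mod 3): 35·t ≡ 2 − 27 = -25 (mod 3).
    Reduce coefficients mod 3: 2·t ≡ 2 (mod 3).
    The inverse of 2 mod 3 is 2 (since 2·2 = 4 = 1·3 + 1), so t ≡ 2·2 = 4 ≡ 1 (mod 3).
    Then x = 27 + 35·1 = 62, valid modulo lcm(35, 3) = 105: x ≡ 62 (mod 105).
  Combine with x ≡ 2 (mod 4); new modulus lcm = 420.
    Write x = 62 + 105·t and substitute into x ≡ 2 (mod 4): 105·t ≡ 2 − 62 = -60 (mod 4).
    Reduce coefficients mod 4: 1·t ≡ 0 (mod 4).
    So t ≡ 0 (mod 4).
    Then x = 62 + 105·0 = 62, valid modulo lcm(105, 4) = 420: x ≡ 62 (mod 420).
Verify against each original: 62 mod 7 = 6, 62 mod 5 = 2, 62 mod 3 = 2, 62 mod 4 = 2.

x ≡ 62 (mod 420).


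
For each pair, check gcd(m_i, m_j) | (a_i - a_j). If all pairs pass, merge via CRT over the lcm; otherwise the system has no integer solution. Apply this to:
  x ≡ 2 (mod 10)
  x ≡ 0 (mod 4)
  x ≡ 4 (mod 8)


Moduli 10, 4, 8 are not pairwise coprime, so CRT works modulo lcm(m_i) when all pairwise compatibility conditions hold.
Pairwise compatibility: gcd(m_i, m_j) must divide a_i - a_j for every pair.
Merge one congruence at a time:
  Start: x ≡ 2 (mod 10).
  Combine with x ≡ 0 (mod 4): gcd(10, 4) = 2; 0 - 2 = -2, which IS divisible by 2, so compatible.
    Write x = 2 + 10·t and substitute into x ≡ 0 (mod 4): 10·t ≡ 0 − 2 = -2 (mod 4).
    Divide the congruence (and modulus) by g = 2: 5·t ≡ -1 (mod 2).
    Reduce coefficients mod 2: 1·t ≡ 1 (mod 2).
    So t ≡ 1 (mod 2).
    Then x = 2 + 10·1 = 12, valid modulo lcm(10, 4) = 20: x ≡ 12 (mod 20).
  Combine with x ≡ 4 (mod 8): gcd(20, 8) = 4; 4 - 12 = -8, which IS divisible by 4, so compatible.
    Write x = 12 + 20·t and substitute into x ≡ 4 (mod 8): 20·t ≡ 4 − 12 = -8 (mod 8).
    Divide the congruence (and modulus) by g = 4: 5·t ≡ -2 (mod 2).
    Reduce coefficients mod 2: 1·t ≡ 0 (mod 2).
    So t ≡ 0 (mod 2).
    Then x = 12 + 20·0 = 12, valid modulo lcm(20, 8) = 40: x ≡ 12 (mod 40).
Verify: 12 mod 10 = 2, 12 mod 4 = 0, 12 mod 8 = 4.

x ≡ 12 (mod 40).


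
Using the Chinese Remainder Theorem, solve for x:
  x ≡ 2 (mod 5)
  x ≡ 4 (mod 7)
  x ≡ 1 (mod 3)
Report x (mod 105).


Moduli 5, 7, 3 are pairwise coprime; by CRT there is a unique solution modulo M = 5 · 7 · 3 = 105.
Solve pairwise, accumulating the modulus:
  Start with x ≡ 2 (mod 5).
  Combine with x ≡ 4 (mod 7): since gcd(5, 7) = 1, we get a unique residue mod 35.
    Write x = 2 + 5·t and substitute into x ≡ 4 (mod 7): 5·t ≡ 4 − 2 = 2 (mod 7).
    The inverse of 5 mod 7 is 3 (since 5·3 = 15 = 2·7 + 1), so t ≡ 3·2 = 6 ≡ 6 (mod 7).
    Then x = 2 + 5·6 = 32, valid modulo lcm(5, 7) = 35: x ≡ 32 (mod 35).
  Combine with x ≡ 1 (mod 3): since gcd(35, 3) = 1, we get a unique residue mod 105.
    Write x = 32 + 35·t and substitute into x ≡ 1 (mod 3): 35·t ≡ 1 − 32 = -31 (mod 3).
    Reduce coefficients mod 3: 2·t ≡ 2 (mod 3).
    The inverse of 2 mod 3 is 2 (since 2·2 = 4 = 1·3 + 1), so t ≡ 2·2 = 4 ≡ 1 (mod 3).
    Then x = 32 + 35·1 = 67, valid modulo lcm(35, 3) = 105: x ≡ 67 (mod 105).
Verify: 67 mod 5 = 2 ✓, 67 mod 7 = 4 ✓, 67 mod 3 = 1 ✓.

x ≡ 67 (mod 105).


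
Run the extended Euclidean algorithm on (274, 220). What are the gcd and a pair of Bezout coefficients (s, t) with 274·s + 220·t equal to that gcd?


Euclidean algorithm on (274, 220) — divide until remainder is 0:
  274 = 1 · 220 + 54
  220 = 4 · 54 + 4
  54 = 13 · 4 + 2
  4 = 2 · 2 + 0
gcd(274, 220) = 2.
Track Bezout coefficients alongside the remainders: start with r₀ = 274 = a·1 + b·0 (s = 1, t = 0) and r₁ = 220 = a·0 + b·1 (s = 0, t = 1); each new remainder r_{k+1} = r_{k-1} − q_k·r_k inherits s_{k+1} = s_{k-1} − q_k·s_k, t_{k+1} = t_{k-1} − q_k·t_k, so r_k = a·s_k + b·t_k at every step:
  q = 1: r = 54, s = 1 − 1·0 = 1, t = 0 − 1·1 = -1  (check: 274·1 + 220·(-1) = 54)
  q = 4: r = 4, s = 0 − 4·1 = -4, t = 1 − 4·(-1) = 5  (check: 274·(-4) + 220·5 = 4)
  q = 13: r = 2, s = 1 − 13·(-4) = 53, t = -1 − 13·5 = -66  (check: 274·53 + 220·(-66) = 2)
The row with r = 2 (the gcd) gives the Bezout coefficients s = 53, t = -66.
Result: 274 · (53) + 220 · (-66) = 2.

gcd(274, 220) = 2; s = 53, t = -66 (check: 274·53 + 220·(-66) = 2).


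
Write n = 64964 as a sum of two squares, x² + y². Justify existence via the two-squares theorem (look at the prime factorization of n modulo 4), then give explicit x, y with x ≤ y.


Step 1: Factor n = 64964 = 2^2 · 109 · 149.
Step 2: Check the mod-4 condition on each prime factor: 2 = 2 (special); 109 ≡ 1 (mod 4), exponent 1; 149 ≡ 1 (mod 4), exponent 1.
All primes ≡ 3 (mod 4) appear to even exponent (or don't appear), so by the two-squares theorem n IS expressible as a sum of two squares.
Step 3: Build a representation. Group n = k² · m with k = 2 and m = 109 · 149 = 16241 (a product of primes ≡ 1 (mod 4)); a representation of m scales to one of n via (k·x)² + (k·y)² = k²(x² + y²). Each prime p ≡ 1 (mod 4) is itself a sum of two squares; find a² by testing p − a² for a perfect square:
  109: 109 − 1² = 108, 109 − 2² = 105, 109 − 3² = 100 = 10² ⇒ 109 = 3² + 10².
  149: 149 − 1² = 148, 149 − 2² = 145, 149 − 3² = 140, 149 − 4² = 133, 149 − 5² = 124, 149 − 6² = 113, 149 − 7² = 100 = 10² ⇒ 149 = 7² + 10².
  Combine using the Brahmagupta–Fibonacci identity (a² + b²)(c² + d²) = (ac − bd)² + (ad + bc)² = (ac + bd)² + (ad − bc)²:
  109 · 149 = 16241: from (3² + 10²)(7² + 10²), take (3·7 − 10·10, 3·10 + 10·7) = (21 − 100, 30 + 70) = (-79, 100); dropping signs (only squares matter) gives (79, 100); check 79² + 100² = 6241 + 10000 = 16241 ✓.
  Scale by k = 2: (2·79, 2·100) = (158, 200).
Step 4: Order so x ≤ y and verify: 158² + 200² = 24964 + 40000 = 64964 = n. ✓

n = 64964 = 158² + 200² (one valid representation with x ≤ y).


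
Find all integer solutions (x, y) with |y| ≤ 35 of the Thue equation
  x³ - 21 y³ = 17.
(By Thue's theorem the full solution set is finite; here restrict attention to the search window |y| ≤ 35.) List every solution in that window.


The equation is x³ - 21y³ = 17. For fixed y, x³ = 21·y³ + 17, so a solution requires the RHS to be a perfect cube.
Strategy: iterate y from -35 to 35, compute RHS = 21·y³ + 17, and check whether it is a (positive or negative) perfect cube.
Check small values of y:
  y = 0: RHS = 17 is not a perfect cube.
  y = 1: RHS = 38 is not a perfect cube.
  y = -1: RHS = -4 is not a perfect cube.
  y = 2: RHS = 185 is not a perfect cube.
  y = -2: RHS = -151 is not a perfect cube.
  y = 3: RHS = 584 is not a perfect cube.
  y = -3: RHS = -550 is not a perfect cube.
Continuing the search up to |y| = 35 finds no solutions either.
No (x, y) in the scanned range satisfies the equation.

No integer solutions with |y| ≤ 35.


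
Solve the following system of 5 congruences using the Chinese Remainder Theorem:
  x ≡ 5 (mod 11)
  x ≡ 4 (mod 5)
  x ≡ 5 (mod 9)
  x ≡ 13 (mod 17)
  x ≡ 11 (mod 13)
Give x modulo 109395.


Product of moduli M = 11 · 5 · 9 · 17 · 13 = 109395.
Merge one congruence at a time:
  Start: x ≡ 5 (mod 11).
  Combine with x ≡ 4 (mod 5); new modulus lcm = 55.
    Write x = 5 + 11·t and substitute into x ≡ 4 (mod 5): 11·t ≡ 4 − 5 = -1 (mod 5).
    Reduce coefficients mod 5: 1·t ≡ 4 (mod 5).
    So t ≡ 4 (mod 5).
    Then x = 5 + 11·4 = 49, valid modulo lcm(11, 5) = 55: x ≡ 49 (mod 55).
  Combine with x ≡ 5 (mod 9); new modulus lcm = 495.
    Write x = 49 + 55·t and substitute into x ≡ 5 (mod 9): 55·t ≡ 5 − 49 = -44 (mod 9).
    Reduce coefficients mod 9: 1·t ≡ 1 (mod 9).
    So t ≡ 1 (mod 9).
    Then x = 49 + 55·1 = 104, valid modulo lcm(55, 9) = 495: x ≡ 104 (mod 495).
  Combine with x ≡ 13 (mod 17); new modulus lcm = 8415.
    Write x = 104 + 495·t and substitute into x ≡ 13 (mod 17): 495·t ≡ 13 − 104 = -91 (mod 17).
    Reduce coefficients mod 17: 2·t ≡ 11 (mod 17).
    The inverse of 2 mod 17 is 9 (since 2·9 = 18 = 1·17 + 1), so t ≡ 9·11 = 99 ≡ 14 (mod 17).
    Then x = 104 + 495·14 = 7034, valid modulo lcm(495, 17) = 8415: x ≡ 7034 (mod 8415).
  Combine with x ≡ 11 (mod 13); new modulus lcm = 109395.
    Write x = 7034 + 8415·t and substitute into x ≡ 11 (mod 13): 8415·t ≡ 11 − 7034 = -7023 (mod 13).
    Reduce coefficients mod 13: 4·t ≡ 10 (mod 13).
    The inverse of 4 mod 13 is 10 (since 4·10 = 40 = 3·13 + 1), so t ≡ 10·10 = 100 ≡ 9 (mod 13).
    Then x = 7034 + 8415·9 = 82769, valid modulo lcm(8415, 13) = 109395: x ≡ 82769 (mod 109395).
Verify against each original: 82769 mod 11 = 5, 82769 mod 5 = 4, 82769 mod 9 = 5, 82769 mod 17 = 13, 82769 mod 13 = 11.

x ≡ 82769 (mod 109395).


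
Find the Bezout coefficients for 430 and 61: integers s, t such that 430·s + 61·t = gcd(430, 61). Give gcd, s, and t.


Euclidean algorithm on (430, 61) — divide until remainder is 0:
  430 = 7 · 61 + 3
  61 = 20 · 3 + 1
  3 = 3 · 1 + 0
gcd(430, 61) = 1.
Track Bezout coefficients alongside the remainders: start with r₀ = 430 = a·1 + b·0 (s = 1, t = 0) and r₁ = 61 = a·0 + b·1 (s = 0, t = 1); each new remainder r_{k+1} = r_{k-1} − q_k·r_k inherits s_{k+1} = s_{k-1} − q_k·s_k, t_{k+1} = t_{k-1} − q_k·t_k, so r_k = a·s_k + b·t_k at every step:
  q = 7: r = 3, s = 1 − 7·0 = 1, t = 0 − 7·1 = -7  (check: 430·1 + 61·(-7) = 3)
  q = 20: r = 1, s = 0 − 20·1 = -20, t = 1 − 20·(-7) = 141  (check: 430·(-20) + 61·141 = 1)
The row with r = 1 (the gcd) gives the Bezout coefficients s = -20, t = 141.
Result: 430 · (-20) + 61 · (141) = 1.

gcd(430, 61) = 1; s = -20, t = 141 (check: 430·(-20) + 61·141 = 1).


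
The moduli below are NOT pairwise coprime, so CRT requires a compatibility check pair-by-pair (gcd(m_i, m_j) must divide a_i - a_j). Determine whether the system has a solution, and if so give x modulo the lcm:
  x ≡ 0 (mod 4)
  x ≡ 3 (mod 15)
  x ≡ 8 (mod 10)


Moduli 4, 15, 10 are not pairwise coprime, so CRT works modulo lcm(m_i) when all pairwise compatibility conditions hold.
Pairwise compatibility: gcd(m_i, m_j) must divide a_i - a_j for every pair.
Merge one congruence at a time:
  Start: x ≡ 0 (mod 4).
  Combine with x ≡ 3 (mod 15): gcd(4, 15) = 1; 3 - 0 = 3, which IS divisible by 1, so compatible.
    Write x = 0 + 4·t and substitute into x ≡ 3 (mod 15): 4·t ≡ 3 − 0 = 3 (mod 15).
    The inverse of 4 mod 15 is 4 (since 4·4 = 16 = 1·15 + 1), so t ≡ 4·3 = 12 ≡ 12 (mod 15).
    Then x = 0 + 4·12 = 48, valid modulo lcm(4, 15) = 60: x ≡ 48 (mod 60).
  Combine with x ≡ 8 (mod 10): gcd(60, 10) = 10; 8 - 48 = -40, which IS divisible by 10, so compatible.
    Write x = 48 + 60·t and substitute into x ≡ 8 (mod 10): 60·t ≡ 8 − 48 = -40 (mod 10).
    Divide the congruence (and modulus) by g = 10: 6·t ≡ -4 (mod 1).
    Modulo 1 every t works; take t = 0.
    Then x = 48 + 60·0 = 48, valid modulo lcm(60, 10) = 60: x ≡ 48 (mod 60).
Verify: 48 mod 4 = 0, 48 mod 15 = 3, 48 mod 10 = 8.

x ≡ 48 (mod 60).


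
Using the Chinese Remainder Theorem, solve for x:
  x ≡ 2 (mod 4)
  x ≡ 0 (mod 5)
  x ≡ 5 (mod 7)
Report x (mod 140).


Moduli 4, 5, 7 are pairwise coprime; by CRT there is a unique solution modulo M = 4 · 5 · 7 = 140.
Solve pairwise, accumulating the modulus:
  Start with x ≡ 2 (mod 4).
  Combine with x ≡ 0 (mod 5): since gcd(4, 5) = 1, we get a unique residue mod 20.
    Write x = 2 + 4·t and substitute into x ≡ 0 (mod 5): 4·t ≡ 0 − 2 = -2 (mod 5).
    Reduce coefficients mod 5: 4·t ≡ 3 (mod 5).
    The inverse of 4 mod 5 is 4 (since 4·4 = 16 = 3·5 + 1), so t ≡ 4·3 = 12 ≡ 2 (mod 5).
    Then x = 2 + 4·2 = 10, valid modulo lcm(4, 5) = 20: x ≡ 10 (mod 20).
  Combine with x ≡ 5 (mod 7): since gcd(20, 7) = 1, we get a unique residue mod 140.
    Write x = 10 + 20·t and substitute into x ≡ 5 (mod 7): 20·t ≡ 5 − 10 = -5 (mod 7).
    Reduce coefficients mod 7: 6·t ≡ 2 (mod 7).
    The inverse of 6 mod 7 is 6 (since 6·6 = 36 = 5·7 + 1), so t ≡ 6·2 = 12 ≡ 5 (mod 7).
    Then x = 10 + 20·5 = 110, valid modulo lcm(20, 7) = 140: x ≡ 110 (mod 140).
Verify: 110 mod 4 = 2 ✓, 110 mod 5 = 0 ✓, 110 mod 7 = 5 ✓.

x ≡ 110 (mod 140).


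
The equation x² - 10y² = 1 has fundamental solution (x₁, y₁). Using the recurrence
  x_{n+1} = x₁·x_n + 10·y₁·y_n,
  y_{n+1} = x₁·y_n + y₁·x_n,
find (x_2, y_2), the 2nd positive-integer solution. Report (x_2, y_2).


Step 1: Find the fundamental solution (x₁, y₁) of x² - 10y² = 1.
  Expand √10 as a continued fraction. a₀ = ⌊√10⌋ = 3; iterate m_{k+1} = d_k·a_k − m_k, d_{k+1} = (10 − m_{k+1}²)/d_k, a_{k+1} = ⌊(a₀ + m_{k+1})/d_{k+1}⌋ (starting m₀ = 0, d₀ = 1), with convergents p_k = a_k·p_{k-1} + p_{k-2}, q_k = a_k·q_{k-1} + q_{k-2} (p₋₁ = 1, q₋₁ = 0):
  k = 0: a₀ = 3; p₀/q₀ = 3/1; p₀² − 10·q₀² = 9 − 10 = -1.
  k = 1: m = 3, d = 1, a = ⌊(3 + 3)/1⌋ = 6; p/q = (6·3 + 1)/(6·1 + 0) = 19/6; p² − 10·q² = 361 − 360 = 1.
  The first convergent with p² − 10·q² = 1 gives the fundamental solution (x₁, y₁) = (19, 6).
Step 2: Apply the recurrence (x_{n+1}, y_{n+1}) = (x₁x_n + 10y₁y_n, x₁y_n + y₁x_n) repeatedly.
  From (x_1, y_1) = (19, 6): x_2 = 19·19 + 10·6·6 = 721; y_2 = 19·6 + 6·19 = 228.
Step 3: Verify x_2² - 10·y_2² = 519841 - 519840 = 1 (should be 1). ✓

(x_1, y_1) = (19, 6); (x_2, y_2) = (721, 228).


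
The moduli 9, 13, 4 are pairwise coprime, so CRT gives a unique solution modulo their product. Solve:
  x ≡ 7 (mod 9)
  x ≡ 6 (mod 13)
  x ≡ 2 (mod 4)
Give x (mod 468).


Moduli 9, 13, 4 are pairwise coprime; by CRT there is a unique solution modulo M = 9 · 13 · 4 = 468.
Solve pairwise, accumulating the modulus:
  Start with x ≡ 7 (mod 9).
  Combine with x ≡ 6 (mod 13): since gcd(9, 13) = 1, we get a unique residue mod 117.
    Write x = 7 + 9·t and substitute into x ≡ 6 (mod 13): 9·t ≡ 6 − 7 = -1 (mod 13).
    Reduce coefficients mod 13: 9·t ≡ 12 (mod 13).
    The inverse of 9 mod 13 is 3 (since 9·3 = 27 = 2·13 + 1), so t ≡ 3·12 = 36 ≡ 10 (mod 13).
    Then x = 7 + 9·10 = 97, valid modulo lcm(9, 13) = 117: x ≡ 97 (mod 117).
  Combine with x ≡ 2 (mod 4): since gcd(117, 4) = 1, we get a unique residue mod 468.
    Write x = 97 + 117·t and substitute into x ≡ 2 (mod 4): 117·t ≡ 2 − 97 = -95 (mod 4).
    Reduce coefficients mod 4: 1·t ≡ 1 (mod 4).
    So t ≡ 1 (mod 4).
    Then x = 97 + 117·1 = 214, valid modulo lcm(117, 4) = 468: x ≡ 214 (mod 468).
Verify: 214 mod 9 = 7 ✓, 214 mod 13 = 6 ✓, 214 mod 4 = 2 ✓.

x ≡ 214 (mod 468).


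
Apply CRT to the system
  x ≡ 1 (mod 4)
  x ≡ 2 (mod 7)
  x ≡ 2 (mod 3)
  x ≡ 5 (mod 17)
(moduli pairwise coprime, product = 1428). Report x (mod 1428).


Product of moduli M = 4 · 7 · 3 · 17 = 1428.
Merge one congruence at a time:
  Start: x ≡ 1 (mod 4).
  Combine with x ≡ 2 (mod 7); new modulus lcm = 28.
    Write x = 1 + 4·t and substitute into x ≡ 2 (mod 7): 4·t ≡ 2 − 1 = 1 (mod 7).
    The inverse of 4 mod 7 is 2 (since 4·2 = 8 = 1·7 + 1), so t ≡ 2·1 = 2 ≡ 2 (mod 7).
    Then x = 1 + 4·2 = 9, valid modulo lcm(4, 7) = 28: x ≡ 9 (mod 28).
  Combine with x ≡ 2 (mod 3); new modulus lcm = 84.
    Write x = 9 + 28·t and substitute into x ≡ 2 (mod 3): 28·t ≡ 2 − 9 = -7 (mod 3).
    Reduce coefficients mod 3: 1·t ≡ 2 (mod 3).
    So t ≡ 2 (mod 3).
    Then x = 9 + 28·2 = 65, valid modulo lcm(28, 3) = 84: x ≡ 65 (mod 84).
  Combine with x ≡ 5 (mod 17); new modulus lcm = 1428.
    Write x = 65 + 84·t and substitute into x ≡ 5 (mod 17): 84·t ≡ 5 − 65 = -60 (mod 17).
    Reduce coefficients mod 17: 16·t ≡ 8 (mod 17).
    The inverse of 16 mod 17 is 16 (since 16·16 = 256 = 15·17 + 1), so t ≡ 16·8 = 128 ≡ 9 (mod 17).
    Then x = 65 + 84·9 = 821, valid modulo lcm(84, 17) = 1428: x ≡ 821 (mod 1428).
Verify against each original: 821 mod 4 = 1, 821 mod 7 = 2, 821 mod 3 = 2, 821 mod 17 = 5.

x ≡ 821 (mod 1428).


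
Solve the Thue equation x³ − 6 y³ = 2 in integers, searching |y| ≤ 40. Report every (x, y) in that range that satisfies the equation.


The equation is x³ - 6y³ = 2. For fixed y, x³ = 6·y³ + 2, so a solution requires the RHS to be a perfect cube.
Strategy: iterate y from -40 to 40, compute RHS = 6·y³ + 2, and check whether it is a (positive or negative) perfect cube.
Check small values of y:
  y = 0: RHS = 2 is not a perfect cube.
  y = 1: RHS = 8 = (2)³ ⇒ x = 2 works.
  y = -1: RHS = -4 is not a perfect cube.
  y = 2: RHS = 50 is not a perfect cube.
  y = -2: RHS = -46 is not a perfect cube.
  y = 3: RHS = 164 is not a perfect cube.
  y = -3: RHS = -160 is not a perfect cube.
Continuing the search up to |y| = 40 finds no further solutions beyond those listed.
Collected solutions: (2, 1).

Solutions (with |y| ≤ 40): (2, 1).


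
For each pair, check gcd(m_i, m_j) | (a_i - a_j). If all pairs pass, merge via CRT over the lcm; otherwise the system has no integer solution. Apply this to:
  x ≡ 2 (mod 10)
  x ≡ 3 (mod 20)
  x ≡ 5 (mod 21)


Moduli 10, 20, 21 are not pairwise coprime, so CRT works modulo lcm(m_i) when all pairwise compatibility conditions hold.
Pairwise compatibility: gcd(m_i, m_j) must divide a_i - a_j for every pair.
Merge one congruence at a time:
  Start: x ≡ 2 (mod 10).
  Combine with x ≡ 3 (mod 20): gcd(10, 20) = 10, and 3 - 2 = 1 is NOT divisible by 10.
    ⇒ system is inconsistent (no integer solution).

No solution (the system is inconsistent).


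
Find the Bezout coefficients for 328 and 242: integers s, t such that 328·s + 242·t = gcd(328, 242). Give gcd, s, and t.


Euclidean algorithm on (328, 242) — divide until remainder is 0:
  328 = 1 · 242 + 86
  242 = 2 · 86 + 70
  86 = 1 · 70 + 16
  70 = 4 · 16 + 6
  16 = 2 · 6 + 4
  6 = 1 · 4 + 2
  4 = 2 · 2 + 0
gcd(328, 242) = 2.
Track Bezout coefficients alongside the remainders: start with r₀ = 328 = a·1 + b·0 (s = 1, t = 0) and r₁ = 242 = a·0 + b·1 (s = 0, t = 1); each new remainder r_{k+1} = r_{k-1} − q_k·r_k inherits s_{k+1} = s_{k-1} − q_k·s_k, t_{k+1} = t_{k-1} − q_k·t_k, so r_k = a·s_k + b·t_k at every step:
  q = 1: r = 86, s = 1 − 1·0 = 1, t = 0 − 1·1 = -1  (check: 328·1 + 242·(-1) = 86)
  q = 2: r = 70, s = 0 − 2·1 = -2, t = 1 − 2·(-1) = 3  (check: 328·(-2) + 242·3 = 70)
  q = 1: r = 16, s = 1 − 1·(-2) = 3, t = -1 − 1·3 = -4  (check: 328·3 + 242·(-4) = 16)
  q = 4: r = 6, s = -2 − 4·3 = -14, t = 3 − 4·(-4) = 19  (check: 328·(-14) + 242·19 = 6)
  q = 2: r = 4, s = 3 − 2·(-14) = 31, t = -4 − 2·19 = -42  (check: 328·31 + 242·(-42) = 4)
  q = 1: r = 2, s = -14 − 1·31 = -45, t = 19 − 1·(-42) = 61  (check: 328·(-45) + 242·61 = 2)
The row with r = 2 (the gcd) gives the Bezout coefficients s = -45, t = 61.
Result: 328 · (-45) + 242 · (61) = 2.

gcd(328, 242) = 2; s = -45, t = 61 (check: 328·(-45) + 242·61 = 2).


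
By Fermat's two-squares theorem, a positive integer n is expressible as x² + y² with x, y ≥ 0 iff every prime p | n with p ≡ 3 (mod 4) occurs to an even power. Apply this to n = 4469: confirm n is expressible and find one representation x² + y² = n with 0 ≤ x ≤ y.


Step 1: Factor n = 4469 = 41 · 109.
Step 2: Check the mod-4 condition on each prime factor: 41 ≡ 1 (mod 4), exponent 1; 109 ≡ 1 (mod 4), exponent 1.
All primes ≡ 3 (mod 4) appear to even exponent (or don't appear), so by the two-squares theorem n IS expressible as a sum of two squares.
Step 3: Build a representation. Here n = 41 · 109 is a product of primes ≡ 1 (mod 4). Each prime p ≡ 1 (mod 4) is itself a sum of two squares; find a² by testing p − a² for a perfect square:
  41: 41 − 1² = 40, 41 − 2² = 37, 41 − 3² = 32, 41 − 4² = 25 = 5² ⇒ 41 = 4² + 5².
  109: 109 − 1² = 108, 109 − 2² = 105, 109 − 3² = 100 = 10² ⇒ 109 = 3² + 10².
  Combine using the Brahmagupta–Fibonacci identity (a² + b²)(c² + d²) = (ac − bd)² + (ad + bc)² = (ac + bd)² + (ad − bc)²:
  41 · 109 = 4469: from (4² + 5²)(3² + 10²), take (4·3 − 5·10, 4·10 + 5·3) = (12 − 50, 40 + 15) = (-38, 55); dropping signs (only squares matter) gives (38, 55); check 38² + 55² = 1444 + 3025 = 4469 ✓.
Step 4: Order so x ≤ y and verify: 38² + 55² = 1444 + 3025 = 4469 = n. ✓

n = 4469 = 38² + 55² (one valid representation with x ≤ y).


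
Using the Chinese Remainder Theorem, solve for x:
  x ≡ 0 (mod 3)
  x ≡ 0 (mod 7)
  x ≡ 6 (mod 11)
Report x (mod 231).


Moduli 3, 7, 11 are pairwise coprime; by CRT there is a unique solution modulo M = 3 · 7 · 11 = 231.
Solve pairwise, accumulating the modulus:
  Start with x ≡ 0 (mod 3).
  Combine with x ≡ 0 (mod 7): since gcd(3, 7) = 1, we get a unique residue mod 21.
    Write x = 0 + 3·t and substitute into x ≡ 0 (mod 7): 3·t ≡ 0 − 0 = 0 (mod 7).
    The inverse of 3 mod 7 is 5 (since 3·5 = 15 = 2·7 + 1), so t ≡ 5·0 = 0 ≡ 0 (mod 7).
    Then x = 0 + 3·0 = 0, valid modulo lcm(3, 7) = 21: x ≡ 0 (mod 21).
  Combine with x ≡ 6 (mod 11): since gcd(21, 11) = 1, we get a unique residue mod 231.
    Write x = 0 + 21·t and substitute into x ≡ 6 (mod 11): 21·t ≡ 6 − 0 = 6 (mod 11).
    Reduce coefficients mod 11: 10·t ≡ 6 (mod 11).
    The inverse of 10 mod 11 is 10 (since 10·10 = 100 = 9·11 + 1), so t ≡ 10·6 = 60 ≡ 5 (mod 11).
    Then x = 0 + 21·5 = 105, valid modulo lcm(21, 11) = 231: x ≡ 105 (mod 231).
Verify: 105 mod 3 = 0 ✓, 105 mod 7 = 0 ✓, 105 mod 11 = 6 ✓.

x ≡ 105 (mod 231).


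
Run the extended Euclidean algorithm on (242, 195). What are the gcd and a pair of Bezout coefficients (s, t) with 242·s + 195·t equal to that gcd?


Euclidean algorithm on (242, 195) — divide until remainder is 0:
  242 = 1 · 195 + 47
  195 = 4 · 47 + 7
  47 = 6 · 7 + 5
  7 = 1 · 5 + 2
  5 = 2 · 2 + 1
  2 = 2 · 1 + 0
gcd(242, 195) = 1.
Track Bezout coefficients alongside the remainders: start with r₀ = 242 = a·1 + b·0 (s = 1, t = 0) and r₁ = 195 = a·0 + b·1 (s = 0, t = 1); each new remainder r_{k+1} = r_{k-1} − q_k·r_k inherits s_{k+1} = s_{k-1} − q_k·s_k, t_{k+1} = t_{k-1} − q_k·t_k, so r_k = a·s_k + b·t_k at every step:
  q = 1: r = 47, s = 1 − 1·0 = 1, t = 0 − 1·1 = -1  (check: 242·1 + 195·(-1) = 47)
  q = 4: r = 7, s = 0 − 4·1 = -4, t = 1 − 4·(-1) = 5  (check: 242·(-4) + 195·5 = 7)
  q = 6: r = 5, s = 1 − 6·(-4) = 25, t = -1 − 6·5 = -31  (check: 242·25 + 195·(-31) = 5)
  q = 1: r = 2, s = -4 − 1·25 = -29, t = 5 − 1·(-31) = 36  (check: 242·(-29) + 195·36 = 2)
  q = 2: r = 1, s = 25 − 2·(-29) = 83, t = -31 − 2·36 = -103  (check: 242·83 + 195·(-103) = 1)
The row with r = 1 (the gcd) gives the Bezout coefficients s = 83, t = -103.
Result: 242 · (83) + 195 · (-103) = 1.

gcd(242, 195) = 1; s = 83, t = -103 (check: 242·83 + 195·(-103) = 1).


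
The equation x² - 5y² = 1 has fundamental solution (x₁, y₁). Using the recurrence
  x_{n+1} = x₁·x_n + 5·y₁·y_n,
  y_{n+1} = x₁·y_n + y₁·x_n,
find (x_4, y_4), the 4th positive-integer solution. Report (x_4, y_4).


Step 1: Find the fundamental solution (x₁, y₁) of x² - 5y² = 1.
  Expand √5 as a continued fraction. a₀ = ⌊√5⌋ = 2; iterate m_{k+1} = d_k·a_k − m_k, d_{k+1} = (5 − m_{k+1}²)/d_k, a_{k+1} = ⌊(a₀ + m_{k+1})/d_{k+1}⌋ (starting m₀ = 0, d₀ = 1), with convergents p_k = a_k·p_{k-1} + p_{k-2}, q_k = a_k·q_{k-1} + q_{k-2} (p₋₁ = 1, q₋₁ = 0):
  k = 0: a₀ = 2; p₀/q₀ = 2/1; p₀² − 5·q₀² = 4 − 5 = -1.
  k = 1: m = 2, d = 1, a = ⌊(2 + 2)/1⌋ = 4; p/q = (4·2 + 1)/(4·1 + 0) = 9/4; p² − 5·q² = 81 − 80 = 1.
  The first convergent with p² − 5·q² = 1 gives the fundamental solution (x₁, y₁) = (9, 4).
Step 2: Apply the recurrence (x_{n+1}, y_{n+1}) = (x₁x_n + 5y₁y_n, x₁y_n + y₁x_n) repeatedly.
  From (x_1, y_1) = (9, 4): x_2 = 9·9 + 5·4·4 = 161; y_2 = 9·4 + 4·9 = 72.
  From (x_2, y_2) = (161, 72): x_3 = 9·161 + 5·4·72 = 2889; y_3 = 9·72 + 4·161 = 1292.
  From (x_3, y_3) = (2889, 1292): x_4 = 9·2889 + 5·4·1292 = 51841; y_4 = 9·1292 + 4·2889 = 23184.
Step 3: Verify x_4² - 5·y_4² = 2687489281 - 2687489280 = 1 (should be 1). ✓

(x_1, y_1) = (9, 4); (x_4, y_4) = (51841, 23184).


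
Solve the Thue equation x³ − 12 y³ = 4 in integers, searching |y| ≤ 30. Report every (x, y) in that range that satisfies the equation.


The equation is x³ - 12y³ = 4. For fixed y, x³ = 12·y³ + 4, so a solution requires the RHS to be a perfect cube.
Strategy: iterate y from -30 to 30, compute RHS = 12·y³ + 4, and check whether it is a (positive or negative) perfect cube.
Check small values of y:
  y = 0: RHS = 4 is not a perfect cube.
  y = 1: RHS = 16 is not a perfect cube.
  y = -1: RHS = -8 = (-2)³ ⇒ x = -2 works.
  y = 2: RHS = 100 is not a perfect cube.
  y = -2: RHS = -92 is not a perfect cube.
  y = 3: RHS = 328 is not a perfect cube.
  y = -3: RHS = -320 is not a perfect cube.
Continuing the search up to |y| = 30 finds no further solutions beyond those listed.
Collected solutions: (-2, -1).

Solutions (with |y| ≤ 30): (-2, -1).


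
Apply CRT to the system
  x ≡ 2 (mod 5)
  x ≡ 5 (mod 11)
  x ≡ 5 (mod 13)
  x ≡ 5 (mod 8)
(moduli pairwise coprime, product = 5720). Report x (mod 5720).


Product of moduli M = 5 · 11 · 13 · 8 = 5720.
Merge one congruence at a time:
  Start: x ≡ 2 (mod 5).
  Combine with x ≡ 5 (mod 11); new modulus lcm = 55.
    Write x = 2 + 5·t and substitute into x ≡ 5 (mod 11): 5·t ≡ 5 − 2 = 3 (mod 11).
    The inverse of 5 mod 11 is 9 (since 5·9 = 45 = 4·11 + 1), so t ≡ 9·3 = 27 ≡ 5 (mod 11).
    Then x = 2 + 5·5 = 27, valid modulo lcm(5, 11) = 55: x ≡ 27 (mod 55).
  Combine with x ≡ 5 (mod 13); new modulus lcm = 715.
    Write x = 27 + 55·t and substitute into x ≡ 5 (mod 13): 55·t ≡ 5 − 27 = -22 (mod 13).
    Reduce coefficients mod 13: 3·t ≡ 4 (mod 13).
    The inverse of 3 mod 13 is 9 (since 3·9 = 27 = 2·13 + 1), so t ≡ 9·4 = 36 ≡ 10 (mod 13).
    Then x = 27 + 55·10 = 577, valid modulo lcm(55, 13) = 715: x ≡ 577 (mod 715).
  Combine with x ≡ 5 (mod 8); new modulus lcm = 5720.
    Write x = 577 + 715·t and substitute into x ≡ 5 (mod 8): 715·t ≡ 5 − 577 = -572 (mod 8).
    Reduce coefficients mod 8: 3·t ≡ 4 (mod 8).
    The inverse of 3 mod 8 is 3 (since 3·3 = 9 = 1·8 + 1), so t ≡ 3·4 = 12 ≡ 4 (mod 8).
    Then x = 577 + 715·4 = 3437, valid modulo lcm(715, 8) = 5720: x ≡ 3437 (mod 5720).
Verify against each original: 3437 mod 5 = 2, 3437 mod 11 = 5, 3437 mod 13 = 5, 3437 mod 8 = 5.

x ≡ 3437 (mod 5720).
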